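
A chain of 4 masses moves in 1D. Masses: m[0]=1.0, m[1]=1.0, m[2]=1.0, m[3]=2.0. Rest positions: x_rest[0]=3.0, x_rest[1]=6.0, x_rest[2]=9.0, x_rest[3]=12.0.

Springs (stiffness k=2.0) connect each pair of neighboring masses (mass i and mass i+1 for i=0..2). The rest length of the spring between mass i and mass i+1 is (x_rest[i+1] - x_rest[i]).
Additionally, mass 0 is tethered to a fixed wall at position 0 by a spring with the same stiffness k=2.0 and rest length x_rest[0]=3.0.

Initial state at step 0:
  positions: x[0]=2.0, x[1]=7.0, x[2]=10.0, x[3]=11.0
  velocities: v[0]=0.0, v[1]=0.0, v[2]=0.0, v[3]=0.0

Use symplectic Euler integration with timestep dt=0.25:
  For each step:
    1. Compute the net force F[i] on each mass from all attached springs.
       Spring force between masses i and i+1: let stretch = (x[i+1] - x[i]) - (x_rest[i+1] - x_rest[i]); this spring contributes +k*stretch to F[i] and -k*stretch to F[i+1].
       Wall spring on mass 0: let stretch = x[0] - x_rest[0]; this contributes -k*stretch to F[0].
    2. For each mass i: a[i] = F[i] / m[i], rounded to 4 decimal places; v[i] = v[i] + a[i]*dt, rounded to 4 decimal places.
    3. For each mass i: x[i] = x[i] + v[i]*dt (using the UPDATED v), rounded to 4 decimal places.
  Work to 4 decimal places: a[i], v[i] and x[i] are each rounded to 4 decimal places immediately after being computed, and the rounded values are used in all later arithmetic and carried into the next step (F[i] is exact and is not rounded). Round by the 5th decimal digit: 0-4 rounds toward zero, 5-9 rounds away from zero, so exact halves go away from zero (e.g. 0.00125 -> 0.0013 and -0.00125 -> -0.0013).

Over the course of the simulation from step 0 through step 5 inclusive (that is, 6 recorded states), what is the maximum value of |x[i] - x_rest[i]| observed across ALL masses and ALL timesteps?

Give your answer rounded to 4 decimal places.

Step 0: x=[2.0000 7.0000 10.0000 11.0000] v=[0.0000 0.0000 0.0000 0.0000]
Step 1: x=[2.3750 6.7500 9.7500 11.1250] v=[1.5000 -1.0000 -1.0000 0.5000]
Step 2: x=[3.0000 6.3281 9.2969 11.3516] v=[2.5000 -1.6875 -1.8125 0.9063]
Step 3: x=[3.6660 5.8613 8.7295 11.6373] v=[2.6641 -1.8672 -2.2696 1.1426]
Step 4: x=[4.1482 5.4786 8.1671 11.9287] v=[1.9288 -1.5308 -2.2498 1.1657]
Step 5: x=[4.2782 5.2657 7.7388 12.1725] v=[0.5199 -0.8518 -1.7133 0.9753]
Max displacement = 1.2782

Answer: 1.2782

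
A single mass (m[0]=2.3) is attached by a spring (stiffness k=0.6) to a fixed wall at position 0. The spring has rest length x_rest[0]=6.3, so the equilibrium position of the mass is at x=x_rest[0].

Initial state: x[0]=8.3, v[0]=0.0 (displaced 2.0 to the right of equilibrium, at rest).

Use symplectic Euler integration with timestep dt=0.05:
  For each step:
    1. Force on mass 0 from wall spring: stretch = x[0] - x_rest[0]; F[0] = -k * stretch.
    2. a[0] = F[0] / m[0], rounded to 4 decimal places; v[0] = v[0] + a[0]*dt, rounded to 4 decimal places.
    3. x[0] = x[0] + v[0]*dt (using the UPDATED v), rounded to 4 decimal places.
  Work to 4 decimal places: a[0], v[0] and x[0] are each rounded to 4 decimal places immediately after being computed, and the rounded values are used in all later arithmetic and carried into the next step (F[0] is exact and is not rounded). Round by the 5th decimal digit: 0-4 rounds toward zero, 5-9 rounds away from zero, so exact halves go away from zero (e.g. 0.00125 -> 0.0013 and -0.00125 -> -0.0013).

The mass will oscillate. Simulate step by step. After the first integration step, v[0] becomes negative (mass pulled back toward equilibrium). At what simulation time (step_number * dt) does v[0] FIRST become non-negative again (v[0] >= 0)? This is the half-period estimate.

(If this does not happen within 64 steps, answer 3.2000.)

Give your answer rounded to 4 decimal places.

Step 0: x=[8.3000] v=[0.0000]
Step 1: x=[8.2987] v=[-0.0261]
Step 2: x=[8.2961] v=[-0.0522]
Step 3: x=[8.2922] v=[-0.0782]
Step 4: x=[8.2870] v=[-0.1042]
Step 5: x=[8.2805] v=[-0.1301]
Step 6: x=[8.2727] v=[-0.1559]
Step 7: x=[8.2636] v=[-0.1816]
Step 8: x=[8.2532] v=[-0.2072]
Step 9: x=[8.2416] v=[-0.2327]
Step 10: x=[8.2287] v=[-0.2580]
Step 11: x=[8.2145] v=[-0.2832]
Step 12: x=[8.1991] v=[-0.3082]
Step 13: x=[8.1825] v=[-0.3330]
Step 14: x=[8.1646] v=[-0.3576]
Step 15: x=[8.1455] v=[-0.3819]
Step 16: x=[8.1252] v=[-0.4060]
Step 17: x=[8.1037] v=[-0.4298]
Step 18: x=[8.0810] v=[-0.4533]
Step 19: x=[8.0572] v=[-0.4765]
Step 20: x=[8.0322] v=[-0.4994]
Step 21: x=[8.0061] v=[-0.5220]
Step 22: x=[7.9789] v=[-0.5443]
Step 23: x=[7.9506] v=[-0.5662]
Step 24: x=[7.9212] v=[-0.5877]
Step 25: x=[7.8908] v=[-0.6088]
Step 26: x=[7.8593] v=[-0.6296]
Step 27: x=[7.8268] v=[-0.6499]
Step 28: x=[7.7933] v=[-0.6698]
Step 29: x=[7.7588] v=[-0.6893]
Step 30: x=[7.7234] v=[-0.7083]
Step 31: x=[7.6871] v=[-0.7269]
Step 32: x=[7.6499] v=[-0.7450]
Step 33: x=[7.6118] v=[-0.7626]
Step 34: x=[7.5728] v=[-0.7797]
Step 35: x=[7.5330] v=[-0.7963]
Step 36: x=[7.4924] v=[-0.8124]
Step 37: x=[7.4510] v=[-0.8280]
Step 38: x=[7.4089] v=[-0.8430]
Step 39: x=[7.3660] v=[-0.8575]
Step 40: x=[7.3224] v=[-0.8714]
Step 41: x=[7.2782] v=[-0.8847]
Step 42: x=[7.2333] v=[-0.8975]
Step 43: x=[7.1878] v=[-0.9097]
Step 44: x=[7.1417] v=[-0.9213]
Step 45: x=[7.0951] v=[-0.9323]
Step 46: x=[7.0480] v=[-0.9427]
Step 47: x=[7.0004] v=[-0.9525]
Step 48: x=[6.9523] v=[-0.9616]
Step 49: x=[6.9038] v=[-0.9701]
Step 50: x=[6.8549] v=[-0.9780]
Step 51: x=[6.8056] v=[-0.9852]
Step 52: x=[6.7560] v=[-0.9918]
Step 53: x=[6.7061] v=[-0.9978]
Step 54: x=[6.6559] v=[-1.0031]
Step 55: x=[6.6055] v=[-1.0077]
Step 56: x=[6.5549] v=[-1.0117]
Step 57: x=[6.5042] v=[-1.0150]
Step 58: x=[6.4533] v=[-1.0177]
Step 59: x=[6.4023] v=[-1.0197]
Step 60: x=[6.3513] v=[-1.0210]
Step 61: x=[6.3002] v=[-1.0217]
Step 62: x=[6.2491] v=[-1.0217]
Step 63: x=[6.1981] v=[-1.0210]
Step 64: x=[6.1471] v=[-1.0197]
v[0] did not become non-negative within 64 steps; using fallback time=3.2000

Answer: 3.2000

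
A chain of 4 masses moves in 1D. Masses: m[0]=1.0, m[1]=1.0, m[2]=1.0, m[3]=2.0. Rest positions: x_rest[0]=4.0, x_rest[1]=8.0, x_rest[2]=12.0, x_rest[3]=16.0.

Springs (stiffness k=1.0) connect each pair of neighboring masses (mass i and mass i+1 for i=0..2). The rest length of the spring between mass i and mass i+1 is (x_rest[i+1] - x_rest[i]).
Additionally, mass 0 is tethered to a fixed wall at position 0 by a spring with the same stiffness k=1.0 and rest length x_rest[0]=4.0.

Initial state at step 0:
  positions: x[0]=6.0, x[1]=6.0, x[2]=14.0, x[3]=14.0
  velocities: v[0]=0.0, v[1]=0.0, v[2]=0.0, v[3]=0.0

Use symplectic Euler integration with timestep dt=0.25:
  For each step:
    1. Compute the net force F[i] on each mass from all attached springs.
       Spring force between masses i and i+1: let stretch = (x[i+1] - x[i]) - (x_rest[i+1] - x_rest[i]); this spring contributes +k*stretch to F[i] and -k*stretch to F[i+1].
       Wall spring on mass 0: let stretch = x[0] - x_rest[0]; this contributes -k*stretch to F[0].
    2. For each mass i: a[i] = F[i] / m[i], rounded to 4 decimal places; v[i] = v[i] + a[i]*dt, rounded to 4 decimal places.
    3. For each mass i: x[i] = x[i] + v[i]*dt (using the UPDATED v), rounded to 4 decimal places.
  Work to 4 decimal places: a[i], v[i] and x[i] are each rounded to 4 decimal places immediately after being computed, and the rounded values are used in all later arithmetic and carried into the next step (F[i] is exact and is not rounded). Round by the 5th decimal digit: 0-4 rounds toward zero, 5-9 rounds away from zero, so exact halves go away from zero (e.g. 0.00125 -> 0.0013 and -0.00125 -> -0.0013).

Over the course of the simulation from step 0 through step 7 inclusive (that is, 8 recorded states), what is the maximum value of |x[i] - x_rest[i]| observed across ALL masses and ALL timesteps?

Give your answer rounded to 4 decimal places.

Answer: 2.9823

Derivation:
Step 0: x=[6.0000 6.0000 14.0000 14.0000] v=[0.0000 0.0000 0.0000 0.0000]
Step 1: x=[5.6250 6.5000 13.5000 14.1250] v=[-1.5000 2.0000 -2.0000 0.5000]
Step 2: x=[4.9531 7.3828 12.6016 14.3555] v=[-2.6875 3.5313 -3.5938 0.9219]
Step 3: x=[4.1235 8.4400 11.4866 14.6562] v=[-3.3184 4.2286 -4.4600 1.2027]
Step 4: x=[3.3060 9.4178 10.3793 14.9828] v=[-3.2702 3.9111 -4.4293 1.3065]
Step 5: x=[2.6638 10.0737 9.4996 15.2906] v=[-2.5688 2.6235 -3.5188 1.2311]
Step 6: x=[2.3182 10.2306 9.0177 15.5424] v=[-1.3823 0.6275 -1.9275 1.0072]
Step 7: x=[2.3223 9.8172 9.0194 15.7153] v=[0.0163 -1.6538 0.0069 0.6916]
Max displacement = 2.9823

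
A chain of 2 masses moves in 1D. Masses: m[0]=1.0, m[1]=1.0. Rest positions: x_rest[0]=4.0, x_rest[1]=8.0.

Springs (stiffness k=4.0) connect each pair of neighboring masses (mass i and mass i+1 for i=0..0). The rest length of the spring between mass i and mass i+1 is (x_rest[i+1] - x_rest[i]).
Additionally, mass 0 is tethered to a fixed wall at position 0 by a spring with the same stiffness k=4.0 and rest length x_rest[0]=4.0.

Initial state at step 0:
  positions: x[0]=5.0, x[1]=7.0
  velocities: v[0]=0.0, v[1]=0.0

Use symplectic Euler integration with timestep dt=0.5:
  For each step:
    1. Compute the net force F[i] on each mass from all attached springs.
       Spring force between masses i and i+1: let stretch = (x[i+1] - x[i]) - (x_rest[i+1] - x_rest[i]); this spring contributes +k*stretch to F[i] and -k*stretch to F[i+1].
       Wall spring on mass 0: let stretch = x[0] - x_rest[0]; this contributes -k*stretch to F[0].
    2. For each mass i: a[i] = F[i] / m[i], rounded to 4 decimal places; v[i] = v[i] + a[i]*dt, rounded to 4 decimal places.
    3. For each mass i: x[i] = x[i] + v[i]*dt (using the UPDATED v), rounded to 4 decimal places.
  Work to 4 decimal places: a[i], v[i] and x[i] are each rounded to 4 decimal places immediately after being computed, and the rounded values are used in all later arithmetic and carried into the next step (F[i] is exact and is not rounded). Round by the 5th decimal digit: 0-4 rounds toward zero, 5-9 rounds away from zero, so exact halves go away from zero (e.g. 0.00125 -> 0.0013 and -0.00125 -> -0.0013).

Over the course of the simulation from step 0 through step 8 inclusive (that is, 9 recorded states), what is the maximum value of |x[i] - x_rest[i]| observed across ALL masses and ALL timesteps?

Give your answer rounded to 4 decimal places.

Answer: 2.0000

Derivation:
Step 0: x=[5.0000 7.0000] v=[0.0000 0.0000]
Step 1: x=[2.0000 9.0000] v=[-6.0000 4.0000]
Step 2: x=[4.0000 8.0000] v=[4.0000 -2.0000]
Step 3: x=[6.0000 7.0000] v=[4.0000 -2.0000]
Step 4: x=[3.0000 9.0000] v=[-6.0000 4.0000]
Step 5: x=[3.0000 9.0000] v=[0.0000 0.0000]
Step 6: x=[6.0000 7.0000] v=[6.0000 -4.0000]
Step 7: x=[4.0000 8.0000] v=[-4.0000 2.0000]
Step 8: x=[2.0000 9.0000] v=[-4.0000 2.0000]
Max displacement = 2.0000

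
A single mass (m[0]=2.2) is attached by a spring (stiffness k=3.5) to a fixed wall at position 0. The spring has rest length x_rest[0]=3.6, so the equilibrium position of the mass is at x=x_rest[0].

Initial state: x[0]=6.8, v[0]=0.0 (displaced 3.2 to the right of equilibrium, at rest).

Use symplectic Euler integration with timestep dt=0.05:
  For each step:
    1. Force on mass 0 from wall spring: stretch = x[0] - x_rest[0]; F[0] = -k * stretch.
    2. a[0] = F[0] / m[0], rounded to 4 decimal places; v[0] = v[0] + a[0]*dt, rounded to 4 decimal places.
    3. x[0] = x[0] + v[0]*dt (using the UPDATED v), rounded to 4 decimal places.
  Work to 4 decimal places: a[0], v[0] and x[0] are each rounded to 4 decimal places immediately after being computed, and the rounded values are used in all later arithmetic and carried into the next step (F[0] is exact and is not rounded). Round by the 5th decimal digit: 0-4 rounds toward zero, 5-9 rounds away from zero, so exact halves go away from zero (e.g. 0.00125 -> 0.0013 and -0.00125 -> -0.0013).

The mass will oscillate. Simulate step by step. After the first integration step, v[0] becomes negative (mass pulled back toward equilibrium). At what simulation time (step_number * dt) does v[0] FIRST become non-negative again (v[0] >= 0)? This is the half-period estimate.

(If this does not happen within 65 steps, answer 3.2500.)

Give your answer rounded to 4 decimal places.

Answer: 2.5000

Derivation:
Step 0: x=[6.8000] v=[0.0000]
Step 1: x=[6.7873] v=[-0.2545]
Step 2: x=[6.7619] v=[-0.5080]
Step 3: x=[6.7239] v=[-0.7595]
Step 4: x=[6.6735] v=[-1.0080]
Step 5: x=[6.6109] v=[-1.2525]
Step 6: x=[6.5363] v=[-1.4920]
Step 7: x=[6.4500] v=[-1.7256]
Step 8: x=[6.3524] v=[-1.9523]
Step 9: x=[6.2438] v=[-2.1712]
Step 10: x=[6.1247] v=[-2.3815]
Step 11: x=[5.9956] v=[-2.5823]
Step 12: x=[5.8570] v=[-2.7729]
Step 13: x=[5.7094] v=[-2.9524]
Step 14: x=[5.5534] v=[-3.1202]
Step 15: x=[5.3896] v=[-3.2756]
Step 16: x=[5.2187] v=[-3.4180]
Step 17: x=[5.0414] v=[-3.5468]
Step 18: x=[4.8583] v=[-3.6615]
Step 19: x=[4.6702] v=[-3.7616]
Step 20: x=[4.4779] v=[-3.8467]
Step 21: x=[4.2821] v=[-3.9165]
Step 22: x=[4.0836] v=[-3.9708]
Step 23: x=[3.8831] v=[-4.0093]
Step 24: x=[3.6815] v=[-4.0318]
Step 25: x=[3.4796] v=[-4.0383]
Step 26: x=[3.2782] v=[-4.0287]
Step 27: x=[3.0780] v=[-4.0031]
Step 28: x=[2.8799] v=[-3.9616]
Step 29: x=[2.6847] v=[-3.9043]
Step 30: x=[2.4931] v=[-3.8315]
Step 31: x=[2.3059] v=[-3.7435]
Step 32: x=[2.1239] v=[-3.6406]
Step 33: x=[1.9477] v=[-3.5232]
Step 34: x=[1.7781] v=[-3.3918]
Step 35: x=[1.6158] v=[-3.2469]
Step 36: x=[1.4613] v=[-3.0891]
Step 37: x=[1.3154] v=[-2.9190]
Step 38: x=[1.1785] v=[-2.7373]
Step 39: x=[1.0513] v=[-2.5447]
Step 40: x=[0.9342] v=[-2.3420]
Step 41: x=[0.8277] v=[-2.1300]
Step 42: x=[0.7322] v=[-1.9095]
Step 43: x=[0.6481] v=[-1.6814]
Step 44: x=[0.5758] v=[-1.4466]
Step 45: x=[0.5155] v=[-1.2060]
Step 46: x=[0.4675] v=[-0.9606]
Step 47: x=[0.4319] v=[-0.7114]
Step 48: x=[0.4089] v=[-0.4594]
Step 49: x=[0.3986] v=[-0.2056]
Step 50: x=[0.4011] v=[0.0491]
First v>=0 after going negative at step 50, time=2.5000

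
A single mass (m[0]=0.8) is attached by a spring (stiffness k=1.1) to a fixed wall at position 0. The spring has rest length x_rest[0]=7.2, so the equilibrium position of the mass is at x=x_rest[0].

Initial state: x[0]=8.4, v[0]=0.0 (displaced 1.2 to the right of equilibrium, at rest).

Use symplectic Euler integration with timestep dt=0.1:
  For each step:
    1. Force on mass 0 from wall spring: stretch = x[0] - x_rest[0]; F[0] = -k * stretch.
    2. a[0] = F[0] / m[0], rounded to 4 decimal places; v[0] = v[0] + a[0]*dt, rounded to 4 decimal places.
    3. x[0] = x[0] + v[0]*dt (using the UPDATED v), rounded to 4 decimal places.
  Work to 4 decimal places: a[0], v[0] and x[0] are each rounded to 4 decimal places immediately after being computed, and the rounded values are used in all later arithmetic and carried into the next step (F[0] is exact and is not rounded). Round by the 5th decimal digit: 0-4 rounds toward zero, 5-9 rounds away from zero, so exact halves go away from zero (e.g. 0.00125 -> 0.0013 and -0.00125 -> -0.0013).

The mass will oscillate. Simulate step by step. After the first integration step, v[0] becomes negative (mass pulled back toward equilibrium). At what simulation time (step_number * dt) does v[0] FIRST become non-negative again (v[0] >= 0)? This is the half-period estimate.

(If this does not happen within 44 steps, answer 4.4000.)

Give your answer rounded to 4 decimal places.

Step 0: x=[8.4000] v=[0.0000]
Step 1: x=[8.3835] v=[-0.1650]
Step 2: x=[8.3507] v=[-0.3277]
Step 3: x=[8.3021] v=[-0.4859]
Step 4: x=[8.2384] v=[-0.6374]
Step 5: x=[8.1604] v=[-0.7802]
Step 6: x=[8.0692] v=[-0.9123]
Step 7: x=[7.9660] v=[-1.0318]
Step 8: x=[7.8523] v=[-1.1371]
Step 9: x=[7.7296] v=[-1.2268]
Step 10: x=[7.5996] v=[-1.2996]
Step 11: x=[7.4641] v=[-1.3546]
Step 12: x=[7.3250] v=[-1.3909]
Step 13: x=[7.1842] v=[-1.4081]
Step 14: x=[7.0436] v=[-1.4059]
Step 15: x=[6.9052] v=[-1.3844]
Step 16: x=[6.7708] v=[-1.3439]
Step 17: x=[6.6423] v=[-1.2849]
Step 18: x=[6.5215] v=[-1.2082]
Step 19: x=[6.4100] v=[-1.1149]
Step 20: x=[6.3094] v=[-1.0063]
Step 21: x=[6.2210] v=[-0.8838]
Step 22: x=[6.1461] v=[-0.7492]
Step 23: x=[6.0857] v=[-0.6043]
Step 24: x=[6.0406] v=[-0.4511]
Step 25: x=[6.0114] v=[-0.2917]
Step 26: x=[5.9986] v=[-0.1283]
Step 27: x=[6.0023] v=[0.0369]
First v>=0 after going negative at step 27, time=2.7000

Answer: 2.7000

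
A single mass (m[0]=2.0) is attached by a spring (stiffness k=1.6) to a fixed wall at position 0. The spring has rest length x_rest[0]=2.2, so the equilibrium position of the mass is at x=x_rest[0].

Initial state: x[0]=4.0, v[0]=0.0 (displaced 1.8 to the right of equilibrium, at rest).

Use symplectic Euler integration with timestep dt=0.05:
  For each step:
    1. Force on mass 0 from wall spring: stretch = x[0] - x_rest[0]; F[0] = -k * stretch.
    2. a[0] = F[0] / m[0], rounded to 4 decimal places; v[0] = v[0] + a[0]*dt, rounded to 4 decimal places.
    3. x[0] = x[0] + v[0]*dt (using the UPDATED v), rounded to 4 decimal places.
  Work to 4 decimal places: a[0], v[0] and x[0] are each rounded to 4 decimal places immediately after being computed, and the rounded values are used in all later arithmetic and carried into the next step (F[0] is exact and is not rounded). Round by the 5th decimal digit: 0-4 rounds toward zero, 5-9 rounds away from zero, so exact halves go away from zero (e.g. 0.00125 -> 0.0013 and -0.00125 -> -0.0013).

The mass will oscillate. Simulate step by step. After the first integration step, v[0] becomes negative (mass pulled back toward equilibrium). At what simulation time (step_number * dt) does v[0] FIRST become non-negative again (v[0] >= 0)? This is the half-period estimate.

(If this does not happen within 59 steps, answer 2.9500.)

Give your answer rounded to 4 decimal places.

Step 0: x=[4.0000] v=[0.0000]
Step 1: x=[3.9964] v=[-0.0720]
Step 2: x=[3.9892] v=[-0.1439]
Step 3: x=[3.9784] v=[-0.2155]
Step 4: x=[3.9641] v=[-0.2866]
Step 5: x=[3.9462] v=[-0.3572]
Step 6: x=[3.9248] v=[-0.4271]
Step 7: x=[3.9000] v=[-0.4961]
Step 8: x=[3.8718] v=[-0.5641]
Step 9: x=[3.8403] v=[-0.6310]
Step 10: x=[3.8055] v=[-0.6966]
Step 11: x=[3.7675] v=[-0.7608]
Step 12: x=[3.7263] v=[-0.8235]
Step 13: x=[3.6821] v=[-0.8846]
Step 14: x=[3.6349] v=[-0.9439]
Step 15: x=[3.5848] v=[-1.0013]
Step 16: x=[3.5320] v=[-1.0567]
Step 17: x=[3.4765] v=[-1.1100]
Step 18: x=[3.4184] v=[-1.1611]
Step 19: x=[3.3579] v=[-1.2098]
Step 20: x=[3.2951] v=[-1.2561]
Step 21: x=[3.2301] v=[-1.2999]
Step 22: x=[3.1630] v=[-1.3411]
Step 23: x=[3.0940] v=[-1.3796]
Step 24: x=[3.0232] v=[-1.4154]
Step 25: x=[2.9508] v=[-1.4483]
Step 26: x=[2.8769] v=[-1.4783]
Step 27: x=[2.8016] v=[-1.5054]
Step 28: x=[2.7251] v=[-1.5295]
Step 29: x=[2.6476] v=[-1.5505]
Step 30: x=[2.5692] v=[-1.5684]
Step 31: x=[2.4900] v=[-1.5832]
Step 32: x=[2.4103] v=[-1.5948]
Step 33: x=[2.3301] v=[-1.6032]
Step 34: x=[2.2497] v=[-1.6084]
Step 35: x=[2.1692] v=[-1.6104]
Step 36: x=[2.0887] v=[-1.6092]
Step 37: x=[2.0085] v=[-1.6048]
Step 38: x=[1.9286] v=[-1.5971]
Step 39: x=[1.8493] v=[-1.5862]
Step 40: x=[1.7707] v=[-1.5722]
Step 41: x=[1.6930] v=[-1.5550]
Step 42: x=[1.6163] v=[-1.5347]
Step 43: x=[1.5407] v=[-1.5114]
Step 44: x=[1.4665] v=[-1.4850]
Step 45: x=[1.3937] v=[-1.4557]
Step 46: x=[1.3225] v=[-1.4235]
Step 47: x=[1.2531] v=[-1.3884]
Step 48: x=[1.1856] v=[-1.3505]
Step 49: x=[1.1201] v=[-1.3099]
Step 50: x=[1.0568] v=[-1.2667]
Step 51: x=[0.9958] v=[-1.2210]
Step 52: x=[0.9372] v=[-1.1728]
Step 53: x=[0.8811] v=[-1.1223]
Step 54: x=[0.8276] v=[-1.0695]
Step 55: x=[0.7769] v=[-1.0146]
Step 56: x=[0.7290] v=[-0.9577]
Step 57: x=[0.6841] v=[-0.8989]
Step 58: x=[0.6422] v=[-0.8383]
Step 59: x=[0.6034] v=[-0.7760]
v[0] did not become non-negative within 59 steps; using fallback time=2.9500

Answer: 2.9500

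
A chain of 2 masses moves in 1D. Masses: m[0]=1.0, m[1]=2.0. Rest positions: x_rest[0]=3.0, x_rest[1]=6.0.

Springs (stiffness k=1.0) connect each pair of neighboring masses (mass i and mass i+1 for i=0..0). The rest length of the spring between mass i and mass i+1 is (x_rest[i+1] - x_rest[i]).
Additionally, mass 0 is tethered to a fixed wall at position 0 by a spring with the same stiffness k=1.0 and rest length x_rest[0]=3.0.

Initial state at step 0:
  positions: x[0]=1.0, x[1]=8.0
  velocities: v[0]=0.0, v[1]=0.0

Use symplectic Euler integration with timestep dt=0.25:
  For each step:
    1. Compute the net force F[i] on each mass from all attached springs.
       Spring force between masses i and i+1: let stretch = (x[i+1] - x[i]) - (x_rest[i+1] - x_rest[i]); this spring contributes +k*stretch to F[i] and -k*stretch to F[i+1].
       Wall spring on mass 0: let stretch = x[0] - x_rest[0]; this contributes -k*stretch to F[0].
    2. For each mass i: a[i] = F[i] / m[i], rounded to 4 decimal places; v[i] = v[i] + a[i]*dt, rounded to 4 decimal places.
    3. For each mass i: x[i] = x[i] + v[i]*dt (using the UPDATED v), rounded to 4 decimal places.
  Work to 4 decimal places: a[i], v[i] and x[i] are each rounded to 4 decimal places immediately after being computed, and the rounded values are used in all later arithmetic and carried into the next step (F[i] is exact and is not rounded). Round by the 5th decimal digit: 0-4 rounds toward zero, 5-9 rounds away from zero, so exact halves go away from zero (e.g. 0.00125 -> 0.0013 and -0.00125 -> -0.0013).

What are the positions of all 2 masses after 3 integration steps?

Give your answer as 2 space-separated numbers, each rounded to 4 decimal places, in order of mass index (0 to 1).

Answer: 2.9844 7.3259

Derivation:
Step 0: x=[1.0000 8.0000] v=[0.0000 0.0000]
Step 1: x=[1.3750 7.8750] v=[1.5000 -0.5000]
Step 2: x=[2.0703 7.6406] v=[2.7813 -0.9375]
Step 3: x=[2.9844 7.3259] v=[3.6563 -1.2588]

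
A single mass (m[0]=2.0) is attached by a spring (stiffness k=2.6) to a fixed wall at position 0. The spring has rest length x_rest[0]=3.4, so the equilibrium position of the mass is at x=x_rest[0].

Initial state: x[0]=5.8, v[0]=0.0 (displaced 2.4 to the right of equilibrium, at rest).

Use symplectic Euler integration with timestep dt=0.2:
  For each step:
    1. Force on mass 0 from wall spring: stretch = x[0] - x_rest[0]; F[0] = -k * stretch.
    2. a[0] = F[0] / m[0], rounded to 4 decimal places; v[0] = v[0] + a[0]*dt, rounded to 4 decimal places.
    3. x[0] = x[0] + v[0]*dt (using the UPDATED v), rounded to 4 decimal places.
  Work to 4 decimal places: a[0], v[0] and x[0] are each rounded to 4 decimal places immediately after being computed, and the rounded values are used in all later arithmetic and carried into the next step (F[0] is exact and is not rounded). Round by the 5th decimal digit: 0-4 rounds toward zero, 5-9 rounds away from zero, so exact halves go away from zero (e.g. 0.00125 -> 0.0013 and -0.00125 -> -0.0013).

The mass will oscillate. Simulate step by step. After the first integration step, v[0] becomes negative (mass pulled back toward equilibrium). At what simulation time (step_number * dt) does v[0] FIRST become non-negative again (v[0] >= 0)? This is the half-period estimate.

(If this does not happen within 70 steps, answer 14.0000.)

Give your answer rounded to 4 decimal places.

Step 0: x=[5.8000] v=[0.0000]
Step 1: x=[5.6752] v=[-0.6240]
Step 2: x=[5.4321] v=[-1.2156]
Step 3: x=[5.0833] v=[-1.7439]
Step 4: x=[4.6470] v=[-2.1816]
Step 5: x=[4.1458] v=[-2.5058]
Step 6: x=[3.6059] v=[-2.6997]
Step 7: x=[3.0553] v=[-2.7532]
Step 8: x=[2.5226] v=[-2.6636]
Step 9: x=[2.0355] v=[-2.4355]
Step 10: x=[1.6194] v=[-2.0807]
Step 11: x=[1.2959] v=[-1.6177]
Step 12: x=[1.0818] v=[-1.0706]
Step 13: x=[0.9882] v=[-0.4679]
Step 14: x=[1.0200] v=[0.1592]
First v>=0 after going negative at step 14, time=2.8000

Answer: 2.8000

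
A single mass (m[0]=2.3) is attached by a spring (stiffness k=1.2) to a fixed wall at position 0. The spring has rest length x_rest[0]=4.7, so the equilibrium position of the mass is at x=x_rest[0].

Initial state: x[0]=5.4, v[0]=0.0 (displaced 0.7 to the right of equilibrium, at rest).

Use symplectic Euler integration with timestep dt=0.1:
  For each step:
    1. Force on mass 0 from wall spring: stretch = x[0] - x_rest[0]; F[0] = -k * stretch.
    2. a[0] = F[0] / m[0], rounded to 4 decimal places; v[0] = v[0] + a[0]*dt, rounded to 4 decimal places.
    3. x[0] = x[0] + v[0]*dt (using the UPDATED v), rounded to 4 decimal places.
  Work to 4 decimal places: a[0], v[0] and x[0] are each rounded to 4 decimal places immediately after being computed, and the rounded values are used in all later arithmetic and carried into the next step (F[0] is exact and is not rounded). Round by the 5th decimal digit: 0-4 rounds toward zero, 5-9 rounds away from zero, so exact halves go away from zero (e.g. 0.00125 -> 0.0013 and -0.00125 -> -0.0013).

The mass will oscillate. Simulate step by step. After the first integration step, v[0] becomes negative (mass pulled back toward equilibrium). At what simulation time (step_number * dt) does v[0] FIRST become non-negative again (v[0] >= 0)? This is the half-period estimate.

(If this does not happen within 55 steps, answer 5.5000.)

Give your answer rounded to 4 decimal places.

Step 0: x=[5.4000] v=[0.0000]
Step 1: x=[5.3964] v=[-0.0365]
Step 2: x=[5.3891] v=[-0.0728]
Step 3: x=[5.3782] v=[-0.1088]
Step 4: x=[5.3638] v=[-0.1442]
Step 5: x=[5.3459] v=[-0.1788]
Step 6: x=[5.3247] v=[-0.2125]
Step 7: x=[5.3002] v=[-0.2451]
Step 8: x=[5.2726] v=[-0.2764]
Step 9: x=[5.2420] v=[-0.3063]
Step 10: x=[5.2085] v=[-0.3346]
Step 11: x=[5.1724] v=[-0.3611]
Step 12: x=[5.1338] v=[-0.3858]
Step 13: x=[5.0930] v=[-0.4084]
Step 14: x=[5.0501] v=[-0.4289]
Step 15: x=[5.0054] v=[-0.4472]
Step 16: x=[4.9591] v=[-0.4631]
Step 17: x=[4.9114] v=[-0.4766]
Step 18: x=[4.8626] v=[-0.4876]
Step 19: x=[4.8130] v=[-0.4961]
Step 20: x=[4.7628] v=[-0.5020]
Step 21: x=[4.7123] v=[-0.5053]
Step 22: x=[4.6617] v=[-0.5059]
Step 23: x=[4.6113] v=[-0.5039]
Step 24: x=[4.5614] v=[-0.4993]
Step 25: x=[4.5122] v=[-0.4921]
Step 26: x=[4.4640] v=[-0.4823]
Step 27: x=[4.4170] v=[-0.4700]
Step 28: x=[4.3715] v=[-0.4552]
Step 29: x=[4.3277] v=[-0.4381]
Step 30: x=[4.2858] v=[-0.4187]
Step 31: x=[4.2461] v=[-0.3971]
Step 32: x=[4.2088] v=[-0.3734]
Step 33: x=[4.1740] v=[-0.3478]
Step 34: x=[4.1420] v=[-0.3204]
Step 35: x=[4.1129] v=[-0.2913]
Step 36: x=[4.0868] v=[-0.2607]
Step 37: x=[4.0639] v=[-0.2287]
Step 38: x=[4.0444] v=[-0.1955]
Step 39: x=[4.0283] v=[-0.1613]
Step 40: x=[4.0157] v=[-0.1263]
Step 41: x=[4.0066] v=[-0.0906]
Step 42: x=[4.0012] v=[-0.0544]
Step 43: x=[3.9994] v=[-0.0179]
Step 44: x=[4.0013] v=[0.0187]
First v>=0 after going negative at step 44, time=4.4000

Answer: 4.4000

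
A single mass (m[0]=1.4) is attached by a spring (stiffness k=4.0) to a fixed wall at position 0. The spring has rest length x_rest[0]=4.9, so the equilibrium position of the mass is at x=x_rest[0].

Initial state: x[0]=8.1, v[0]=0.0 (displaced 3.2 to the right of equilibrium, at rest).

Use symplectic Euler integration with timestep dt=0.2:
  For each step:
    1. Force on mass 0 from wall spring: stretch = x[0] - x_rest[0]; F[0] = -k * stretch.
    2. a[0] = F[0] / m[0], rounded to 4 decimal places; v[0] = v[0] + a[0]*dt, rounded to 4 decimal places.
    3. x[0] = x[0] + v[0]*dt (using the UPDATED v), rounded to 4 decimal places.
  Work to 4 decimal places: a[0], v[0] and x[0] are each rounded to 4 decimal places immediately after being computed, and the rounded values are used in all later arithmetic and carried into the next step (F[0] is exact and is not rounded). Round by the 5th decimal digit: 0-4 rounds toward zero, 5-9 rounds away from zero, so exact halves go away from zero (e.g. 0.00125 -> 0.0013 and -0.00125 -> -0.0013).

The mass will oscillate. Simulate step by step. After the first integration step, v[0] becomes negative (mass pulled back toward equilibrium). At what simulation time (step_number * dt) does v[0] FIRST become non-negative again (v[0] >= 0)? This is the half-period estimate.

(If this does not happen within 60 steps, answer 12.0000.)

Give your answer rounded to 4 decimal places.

Step 0: x=[8.1000] v=[0.0000]
Step 1: x=[7.7343] v=[-1.8286]
Step 2: x=[7.0447] v=[-3.4482]
Step 3: x=[6.1100] v=[-4.6737]
Step 4: x=[5.0370] v=[-5.3651]
Step 5: x=[3.9483] v=[-5.4434]
Step 6: x=[2.9684] v=[-4.8996]
Step 7: x=[2.2092] v=[-3.7958]
Step 8: x=[1.7576] v=[-2.2582]
Step 9: x=[1.6651] v=[-0.4625]
Step 10: x=[1.9423] v=[1.3860]
First v>=0 after going negative at step 10, time=2.0000

Answer: 2.0000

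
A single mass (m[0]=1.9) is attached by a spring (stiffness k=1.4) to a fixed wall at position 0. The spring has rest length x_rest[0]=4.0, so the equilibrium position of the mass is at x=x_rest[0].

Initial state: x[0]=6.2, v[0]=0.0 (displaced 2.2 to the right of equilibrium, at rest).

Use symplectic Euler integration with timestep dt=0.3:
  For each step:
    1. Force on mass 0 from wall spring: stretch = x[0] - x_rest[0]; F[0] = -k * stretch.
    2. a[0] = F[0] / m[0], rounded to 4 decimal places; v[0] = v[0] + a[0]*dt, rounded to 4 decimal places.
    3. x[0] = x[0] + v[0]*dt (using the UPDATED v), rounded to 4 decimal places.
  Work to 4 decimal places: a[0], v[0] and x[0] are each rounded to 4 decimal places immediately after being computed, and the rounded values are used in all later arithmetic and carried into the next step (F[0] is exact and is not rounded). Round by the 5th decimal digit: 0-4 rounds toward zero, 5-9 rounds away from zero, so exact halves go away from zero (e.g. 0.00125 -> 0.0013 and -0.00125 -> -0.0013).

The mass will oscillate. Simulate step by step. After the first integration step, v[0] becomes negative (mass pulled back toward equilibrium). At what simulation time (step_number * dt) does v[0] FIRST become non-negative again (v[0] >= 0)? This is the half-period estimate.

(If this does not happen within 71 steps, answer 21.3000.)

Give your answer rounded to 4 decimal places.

Answer: 3.9000

Derivation:
Step 0: x=[6.2000] v=[0.0000]
Step 1: x=[6.0541] v=[-0.4863]
Step 2: x=[5.7720] v=[-0.9404]
Step 3: x=[5.3724] v=[-1.3321]
Step 4: x=[4.8818] v=[-1.6355]
Step 5: x=[4.3327] v=[-1.8304]
Step 6: x=[3.7615] v=[-1.9039]
Step 7: x=[3.2061] v=[-1.8512]
Step 8: x=[2.7034] v=[-1.6757]
Step 9: x=[2.2867] v=[-1.3891]
Step 10: x=[1.9836] v=[-1.0104]
Step 11: x=[1.8142] v=[-0.5647]
Step 12: x=[1.7898] v=[-0.0815]
Step 13: x=[1.9119] v=[0.4071]
First v>=0 after going negative at step 13, time=3.9000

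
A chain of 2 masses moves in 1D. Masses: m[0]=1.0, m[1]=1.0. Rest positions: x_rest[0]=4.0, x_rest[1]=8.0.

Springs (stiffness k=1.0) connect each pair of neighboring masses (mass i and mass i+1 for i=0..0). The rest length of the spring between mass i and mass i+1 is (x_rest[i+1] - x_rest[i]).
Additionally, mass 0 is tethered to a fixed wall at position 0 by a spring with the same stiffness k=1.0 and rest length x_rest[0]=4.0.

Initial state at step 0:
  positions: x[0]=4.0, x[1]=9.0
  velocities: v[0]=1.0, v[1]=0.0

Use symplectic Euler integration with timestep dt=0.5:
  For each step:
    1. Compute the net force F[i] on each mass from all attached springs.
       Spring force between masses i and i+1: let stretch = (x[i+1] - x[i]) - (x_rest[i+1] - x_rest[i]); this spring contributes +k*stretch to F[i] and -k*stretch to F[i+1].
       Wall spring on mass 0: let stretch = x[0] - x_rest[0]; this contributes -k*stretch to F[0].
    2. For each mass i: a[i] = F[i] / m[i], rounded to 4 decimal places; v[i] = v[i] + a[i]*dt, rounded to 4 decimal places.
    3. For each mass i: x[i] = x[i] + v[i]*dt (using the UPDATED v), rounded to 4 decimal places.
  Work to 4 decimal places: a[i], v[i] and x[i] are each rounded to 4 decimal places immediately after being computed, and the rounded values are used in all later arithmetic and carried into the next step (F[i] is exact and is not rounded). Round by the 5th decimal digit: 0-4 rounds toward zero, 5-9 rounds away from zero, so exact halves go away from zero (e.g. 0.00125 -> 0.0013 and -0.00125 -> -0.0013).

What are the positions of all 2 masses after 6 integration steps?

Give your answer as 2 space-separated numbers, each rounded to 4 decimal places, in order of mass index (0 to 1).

Answer: 3.4535 8.8709

Derivation:
Step 0: x=[4.0000 9.0000] v=[1.0000 0.0000]
Step 1: x=[4.7500 8.7500] v=[1.5000 -0.5000]
Step 2: x=[5.3125 8.5000] v=[1.1250 -0.5000]
Step 3: x=[5.3438 8.4531] v=[0.0625 -0.0938]
Step 4: x=[4.8164 8.6289] v=[-1.0548 0.3516]
Step 5: x=[4.0380 8.8516] v=[-1.5568 0.4454]
Step 6: x=[3.4535 8.8709] v=[-1.1690 0.0386]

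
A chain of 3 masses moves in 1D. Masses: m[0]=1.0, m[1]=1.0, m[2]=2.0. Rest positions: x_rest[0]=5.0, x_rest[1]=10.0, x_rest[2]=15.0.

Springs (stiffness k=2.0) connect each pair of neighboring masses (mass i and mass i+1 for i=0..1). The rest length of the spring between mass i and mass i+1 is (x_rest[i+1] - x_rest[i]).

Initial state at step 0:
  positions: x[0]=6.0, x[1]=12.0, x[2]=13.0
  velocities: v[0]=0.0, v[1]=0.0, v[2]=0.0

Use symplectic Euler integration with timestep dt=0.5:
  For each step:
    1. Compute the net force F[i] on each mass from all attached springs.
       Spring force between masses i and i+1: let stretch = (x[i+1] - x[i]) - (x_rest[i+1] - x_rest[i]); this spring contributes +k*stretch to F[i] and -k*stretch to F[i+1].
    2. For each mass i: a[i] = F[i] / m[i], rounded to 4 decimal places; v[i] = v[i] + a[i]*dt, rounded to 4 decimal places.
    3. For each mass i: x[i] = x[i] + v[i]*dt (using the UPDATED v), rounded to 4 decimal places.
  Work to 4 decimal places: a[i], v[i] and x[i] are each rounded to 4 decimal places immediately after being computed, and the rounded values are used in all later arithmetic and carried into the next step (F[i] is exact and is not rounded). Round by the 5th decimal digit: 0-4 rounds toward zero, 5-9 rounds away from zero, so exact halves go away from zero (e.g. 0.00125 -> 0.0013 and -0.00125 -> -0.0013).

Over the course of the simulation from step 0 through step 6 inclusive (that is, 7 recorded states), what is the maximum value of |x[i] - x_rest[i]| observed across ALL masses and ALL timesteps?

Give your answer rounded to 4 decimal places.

Step 0: x=[6.0000 12.0000 13.0000] v=[0.0000 0.0000 0.0000]
Step 1: x=[6.5000 9.5000 14.0000] v=[1.0000 -5.0000 2.0000]
Step 2: x=[6.0000 7.7500 15.1250] v=[-1.0000 -3.5000 2.2500]
Step 3: x=[3.8750 8.8125 15.6563] v=[-4.2500 2.1250 1.0625]
Step 4: x=[1.7188 10.8282 15.7266] v=[-4.3125 4.0313 0.1406]
Step 5: x=[1.6173 10.7384 15.8223] v=[-0.2031 -0.1797 0.1914]
Step 6: x=[3.5763 8.6300 15.8971] v=[3.9180 -4.2169 0.1495]
Max displacement = 3.3827

Answer: 3.3827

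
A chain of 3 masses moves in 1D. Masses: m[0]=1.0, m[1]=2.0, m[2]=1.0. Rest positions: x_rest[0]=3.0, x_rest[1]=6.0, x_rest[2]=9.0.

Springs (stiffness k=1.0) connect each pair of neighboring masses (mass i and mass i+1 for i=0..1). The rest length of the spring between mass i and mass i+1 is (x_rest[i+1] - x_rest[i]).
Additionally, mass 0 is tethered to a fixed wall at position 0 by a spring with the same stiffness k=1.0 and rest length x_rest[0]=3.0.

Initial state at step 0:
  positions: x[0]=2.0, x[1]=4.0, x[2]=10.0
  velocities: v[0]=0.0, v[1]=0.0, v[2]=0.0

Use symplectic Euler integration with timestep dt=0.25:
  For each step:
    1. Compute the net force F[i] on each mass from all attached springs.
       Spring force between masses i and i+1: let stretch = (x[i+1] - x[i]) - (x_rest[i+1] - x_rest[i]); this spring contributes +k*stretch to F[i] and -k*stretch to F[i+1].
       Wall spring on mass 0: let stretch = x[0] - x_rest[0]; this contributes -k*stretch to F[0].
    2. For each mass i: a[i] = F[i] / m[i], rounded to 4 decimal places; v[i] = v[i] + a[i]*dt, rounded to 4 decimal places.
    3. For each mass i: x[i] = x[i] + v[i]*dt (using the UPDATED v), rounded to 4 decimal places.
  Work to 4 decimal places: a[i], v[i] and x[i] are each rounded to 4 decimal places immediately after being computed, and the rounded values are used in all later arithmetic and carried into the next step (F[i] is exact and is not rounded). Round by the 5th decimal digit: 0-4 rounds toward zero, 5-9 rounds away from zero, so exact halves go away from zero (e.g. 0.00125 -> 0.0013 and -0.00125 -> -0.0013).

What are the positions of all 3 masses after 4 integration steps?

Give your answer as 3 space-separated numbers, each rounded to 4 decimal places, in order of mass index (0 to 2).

Step 0: x=[2.0000 4.0000 10.0000] v=[0.0000 0.0000 0.0000]
Step 1: x=[2.0000 4.1250 9.8125] v=[0.0000 0.5000 -0.7500]
Step 2: x=[2.0078 4.3613 9.4570] v=[0.0313 0.9453 -1.4219]
Step 3: x=[2.0372 4.6833 8.9706] v=[0.1177 1.2881 -1.9458]
Step 4: x=[2.1047 5.0566 8.4037] v=[0.2699 1.4933 -2.2676]

Answer: 2.1047 5.0566 8.4037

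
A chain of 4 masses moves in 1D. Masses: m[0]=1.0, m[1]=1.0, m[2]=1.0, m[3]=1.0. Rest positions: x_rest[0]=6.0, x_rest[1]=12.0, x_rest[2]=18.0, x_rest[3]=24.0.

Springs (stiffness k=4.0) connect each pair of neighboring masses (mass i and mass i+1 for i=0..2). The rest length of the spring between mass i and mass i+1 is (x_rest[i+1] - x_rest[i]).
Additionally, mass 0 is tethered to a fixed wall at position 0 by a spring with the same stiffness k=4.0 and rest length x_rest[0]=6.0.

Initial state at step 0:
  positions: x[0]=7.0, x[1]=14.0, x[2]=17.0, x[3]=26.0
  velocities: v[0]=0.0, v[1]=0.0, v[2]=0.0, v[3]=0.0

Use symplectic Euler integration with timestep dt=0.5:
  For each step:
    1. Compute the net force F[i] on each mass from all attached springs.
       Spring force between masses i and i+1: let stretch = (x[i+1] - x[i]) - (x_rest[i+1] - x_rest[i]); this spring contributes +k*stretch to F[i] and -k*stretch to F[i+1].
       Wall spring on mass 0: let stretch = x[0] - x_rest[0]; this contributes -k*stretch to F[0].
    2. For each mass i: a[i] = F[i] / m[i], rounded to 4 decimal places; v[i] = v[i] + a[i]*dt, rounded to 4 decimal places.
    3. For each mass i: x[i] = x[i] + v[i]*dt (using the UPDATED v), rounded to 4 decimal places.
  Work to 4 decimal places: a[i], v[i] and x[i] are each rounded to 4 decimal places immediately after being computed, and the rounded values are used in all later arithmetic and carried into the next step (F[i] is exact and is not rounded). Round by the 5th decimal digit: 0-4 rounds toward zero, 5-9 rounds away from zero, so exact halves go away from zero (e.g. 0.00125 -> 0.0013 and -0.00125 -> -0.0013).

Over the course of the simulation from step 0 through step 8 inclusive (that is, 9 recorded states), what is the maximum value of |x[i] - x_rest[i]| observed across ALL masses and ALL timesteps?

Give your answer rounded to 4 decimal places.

Answer: 5.0000

Derivation:
Step 0: x=[7.0000 14.0000 17.0000 26.0000] v=[0.0000 0.0000 0.0000 0.0000]
Step 1: x=[7.0000 10.0000 23.0000 23.0000] v=[0.0000 -8.0000 12.0000 -6.0000]
Step 2: x=[3.0000 16.0000 16.0000 26.0000] v=[-8.0000 12.0000 -14.0000 6.0000]
Step 3: x=[9.0000 9.0000 19.0000 25.0000] v=[12.0000 -14.0000 6.0000 -2.0000]
Step 4: x=[6.0000 12.0000 18.0000 24.0000] v=[-6.0000 6.0000 -2.0000 -2.0000]
Step 5: x=[3.0000 15.0000 17.0000 23.0000] v=[-6.0000 6.0000 -2.0000 -2.0000]
Step 6: x=[9.0000 8.0000 20.0000 22.0000] v=[12.0000 -14.0000 6.0000 -2.0000]
Step 7: x=[5.0000 14.0000 13.0000 25.0000] v=[-8.0000 12.0000 -14.0000 6.0000]
Step 8: x=[5.0000 10.0000 19.0000 22.0000] v=[0.0000 -8.0000 12.0000 -6.0000]
Max displacement = 5.0000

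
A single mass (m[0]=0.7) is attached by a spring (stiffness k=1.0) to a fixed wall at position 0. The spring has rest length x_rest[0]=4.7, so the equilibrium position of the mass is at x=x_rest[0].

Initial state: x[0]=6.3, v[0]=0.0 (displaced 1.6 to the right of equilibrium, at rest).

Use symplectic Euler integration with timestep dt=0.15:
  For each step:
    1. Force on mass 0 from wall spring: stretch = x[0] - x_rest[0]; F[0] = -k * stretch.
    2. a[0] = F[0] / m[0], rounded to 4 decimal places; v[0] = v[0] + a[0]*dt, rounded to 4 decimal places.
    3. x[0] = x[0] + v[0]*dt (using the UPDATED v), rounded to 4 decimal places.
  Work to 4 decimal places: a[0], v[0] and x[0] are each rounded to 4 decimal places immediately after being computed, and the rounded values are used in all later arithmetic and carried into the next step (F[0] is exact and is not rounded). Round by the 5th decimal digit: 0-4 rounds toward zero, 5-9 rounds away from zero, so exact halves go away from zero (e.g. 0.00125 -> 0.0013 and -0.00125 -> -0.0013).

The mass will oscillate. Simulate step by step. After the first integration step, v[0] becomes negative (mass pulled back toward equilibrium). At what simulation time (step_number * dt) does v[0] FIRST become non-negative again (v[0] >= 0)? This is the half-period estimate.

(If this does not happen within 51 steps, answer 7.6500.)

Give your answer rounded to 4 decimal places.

Answer: 2.7000

Derivation:
Step 0: x=[6.3000] v=[0.0000]
Step 1: x=[6.2486] v=[-0.3429]
Step 2: x=[6.1474] v=[-0.6747]
Step 3: x=[5.9997] v=[-0.9849]
Step 4: x=[5.8102] v=[-1.2634]
Step 5: x=[5.5850] v=[-1.5013]
Step 6: x=[5.3314] v=[-1.6909]
Step 7: x=[5.0575] v=[-1.8262]
Step 8: x=[4.7721] v=[-1.9028]
Step 9: x=[4.4844] v=[-1.9183]
Step 10: x=[4.2036] v=[-1.8721]
Step 11: x=[3.9387] v=[-1.7657]
Step 12: x=[3.6983] v=[-1.6026]
Step 13: x=[3.4901] v=[-1.3880]
Step 14: x=[3.3208] v=[-1.1287]
Step 15: x=[3.1958] v=[-0.8332]
Step 16: x=[3.1192] v=[-0.5109]
Step 17: x=[3.0934] v=[-0.1722]
Step 18: x=[3.1192] v=[0.1721]
First v>=0 after going negative at step 18, time=2.7000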